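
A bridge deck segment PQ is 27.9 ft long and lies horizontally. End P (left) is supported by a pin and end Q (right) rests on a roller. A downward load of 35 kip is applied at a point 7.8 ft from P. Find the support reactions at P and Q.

ΣM about P: Q_y·27.9 − 35·7.8 = 0 → Q_y = 273/27.9 = 9.78495 ≈ 9.785 kip.
ΣF_y = 0: P_y + 9.78495 − 35 = 0 → P_y = 25.22 kip.
ΣF_x = 0: no horizontal applied forces, so P_x = 0.

P_x = 0, P_y = 25.22 kip, Q_y = 9.785 kip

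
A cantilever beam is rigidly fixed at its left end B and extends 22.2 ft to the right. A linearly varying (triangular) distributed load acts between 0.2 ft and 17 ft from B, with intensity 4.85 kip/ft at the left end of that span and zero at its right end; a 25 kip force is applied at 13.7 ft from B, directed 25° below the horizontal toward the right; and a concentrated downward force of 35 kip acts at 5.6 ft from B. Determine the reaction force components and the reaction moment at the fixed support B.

Resultant of the triangular load: ½ × 4.85 × 16.8 = 40.74 kip, acting at 5.8 ft from B (one-third of the span from the peak).
ΣF_x = 0: B_x + 25·cos25° = 0 → B_x = -22.66 kip.
ΣF_y = 0: B_y − ½·4.85·16.8 − 25·sin25° − 35 = 0 → B_y = 86.31 kip.
ΣM about B: M_B − (½·4.85·16.8)·5.8 − 25·sin25°·13.7 − 35·5.6 = 0 → M_B = 577.0 kip·ft.

B_x = -22.66 kip, B_y = 86.31 kip, M_B = 577.0 kip·ft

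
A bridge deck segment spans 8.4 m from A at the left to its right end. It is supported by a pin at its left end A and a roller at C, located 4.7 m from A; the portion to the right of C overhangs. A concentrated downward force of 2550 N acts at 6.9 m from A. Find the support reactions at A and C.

A_x = 0, A_y = -1194 N, C_y = 3744 N

Taking moments about A: C_y·4.7 − 2550·6.9 = 0 → C_y = 17595/4.7 = 3743.62 ≈ 3744 N.
ΣF_y = 0: A_y + 3743.62 − 2550 = 0 → A_y = -1194 N.
ΣF_x = 0: no horizontal applied forces, so A_x = 0.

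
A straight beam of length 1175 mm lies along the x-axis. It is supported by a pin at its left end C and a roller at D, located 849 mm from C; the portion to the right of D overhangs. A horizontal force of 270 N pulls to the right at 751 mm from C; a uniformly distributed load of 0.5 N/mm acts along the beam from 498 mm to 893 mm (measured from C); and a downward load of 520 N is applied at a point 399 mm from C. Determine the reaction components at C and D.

Resultant of the distributed load: 0.5 × 395 = 197.5 N at 695.5 mm from C.
ΣM about C: D_y·849 − (0.5·395)·695.5 − 520·399 = 0 → D_y = 344841.25/849 = 406.173 ≈ 406.2 N.
ΣF_y = 0: C_y + 406.173 − 0.5·395 − 520 = 0 → C_y = 311.3 N.
ΣF_x = 0: C_x + 270 = 0 → C_x = -270.0 N.

C_x = -270.0 N, C_y = 311.3 N, D_y = 406.2 N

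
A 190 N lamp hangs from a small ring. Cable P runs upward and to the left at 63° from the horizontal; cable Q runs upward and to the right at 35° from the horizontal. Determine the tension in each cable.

T_P = 157.2 N, T_Q = 87.11 N

ΣF_x = 0: −T_P·cos63° + T_Q·cos35° = 0 → T_Q = 0.55422·T_P.
ΣF_y = 0: T_P·sin63° + T_Q·sin35° = 190.
Substitute: T_P·(0.891007 + 0.55422·0.573576) = 190 → T_P = 157.168 ≈ 157.2 N.
Then T_Q = 0.55422 × 157.168 = 87.11 N.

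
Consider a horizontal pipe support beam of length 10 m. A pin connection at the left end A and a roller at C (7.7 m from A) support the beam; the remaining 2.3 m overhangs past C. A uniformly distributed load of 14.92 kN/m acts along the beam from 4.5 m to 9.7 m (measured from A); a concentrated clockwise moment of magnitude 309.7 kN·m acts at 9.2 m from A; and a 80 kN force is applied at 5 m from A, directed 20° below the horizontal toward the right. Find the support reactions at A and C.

A_x = -75.18 kN, A_y = -24.58 kN, C_y = 129.5 kN

Resultant of the distributed load: 14.92 × 5.2 = 77.584 kN at 7.1 m from A.
ΣM about A: C_y·7.7 − (14.92·5.2)·7.1 − 309.7 − 80·sin20°·5 = 0 → C_y = 997.354/7.7 = 129.526 ≈ 129.5 kN.
ΣF_y = 0: A_y + 129.526 − 14.92·5.2 − 80·sin20° = 0 → A_y = -24.58 kN.
ΣF_x = 0: A_x + 80·cos20° = 0 → A_x = -75.18 kN.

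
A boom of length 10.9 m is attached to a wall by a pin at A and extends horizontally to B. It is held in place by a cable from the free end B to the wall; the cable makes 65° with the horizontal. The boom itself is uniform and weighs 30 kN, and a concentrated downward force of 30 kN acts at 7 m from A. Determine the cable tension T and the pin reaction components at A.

ΣM about A: T·sin65°·10.9 − 30·5.45 − 30·7 = 0 → T = 373.5/(10.9·0.906308) = 37.8084 ≈ 37.81 kN.
ΣF_x = 0: A_x − T·cos65° = 0 → A_x = 37.8084 × 0.422618 = 15.98 kN.
ΣF_y = 0: A_y + T·sin65° − 30 − 30 = 0 → A_y = 60 − 37.8084 × 0.906308 = 25.73 kN.

T = 37.81 kN, A_x = 15.98 kN, A_y = 25.73 kN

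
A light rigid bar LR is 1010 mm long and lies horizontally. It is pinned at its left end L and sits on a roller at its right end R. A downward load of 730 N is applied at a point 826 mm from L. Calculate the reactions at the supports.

Moments about L: R_y·1010 − 730·826 = 0 → R_y = 602980/1010 = 597.01 ≈ 597.0 N.
ΣF_y = 0: L_y + 597.01 − 730 = 0 → L_y = 133.0 N.
ΣF_x = 0: no horizontal applied forces, so L_x = 0.

L_x = 0, L_y = 133.0 N, R_y = 597.0 N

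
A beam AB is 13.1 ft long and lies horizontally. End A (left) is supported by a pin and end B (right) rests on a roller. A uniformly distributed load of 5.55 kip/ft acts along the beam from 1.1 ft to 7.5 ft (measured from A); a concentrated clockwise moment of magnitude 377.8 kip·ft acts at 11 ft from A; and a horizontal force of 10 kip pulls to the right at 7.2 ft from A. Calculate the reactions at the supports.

A_x = -10.00 kip, A_y = -4.979 kip, B_y = 40.50 kip

Resultant of the distributed load: 5.55 × 6.4 = 35.52 kip at 4.3 ft from A.
Taking moments about A: B_y·13.1 − (5.55·6.4)·4.3 − 377.8 = 0 → B_y = 530.536/13.1 = 40.4989 ≈ 40.50 kip.
ΣF_y = 0: A_y + 40.4989 − 5.55·6.4 = 0 → A_y = -4.979 kip.
ΣF_x = 0: A_x + 10 = 0 → A_x = -10.00 kip.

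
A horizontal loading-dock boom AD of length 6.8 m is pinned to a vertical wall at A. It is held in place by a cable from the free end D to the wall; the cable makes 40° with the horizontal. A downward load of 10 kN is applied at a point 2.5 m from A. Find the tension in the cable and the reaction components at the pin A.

T = 5.720 kN, A_x = 4.381 kN, A_y = 6.324 kN

ΣM about A: T·sin40°·6.8 − 10·2.5 = 0 → T = 25/(6.8·0.642788) = 5.71957 ≈ 5.720 kN.
ΣF_x = 0: A_x − T·cos40° = 0 → A_x = 5.71957 × 0.766044 = 4.381 kN.
ΣF_y = 0: A_y + T·sin40° − 10 = 0 → A_y = 10 − 5.71957 × 0.642788 = 6.324 kN.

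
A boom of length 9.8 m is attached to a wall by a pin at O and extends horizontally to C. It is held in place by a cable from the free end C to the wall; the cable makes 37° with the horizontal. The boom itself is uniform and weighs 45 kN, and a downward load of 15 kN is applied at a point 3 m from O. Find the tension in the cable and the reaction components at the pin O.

T = 45.02 kN, O_x = 35.95 kN, O_y = 32.91 kN

ΣM about O: T·sin37°·9.8 − 45·4.9 − 15·3 = 0 → T = 265.5/(9.8·0.601815) = 45.0169 ≈ 45.02 kN.
ΣF_x = 0: O_x − T·cos37° = 0 → O_x = 45.0169 × 0.798636 = 35.95 kN.
ΣF_y = 0: O_y + T·sin37° − 45 − 15 = 0 → O_y = 60 − 45.0169 × 0.601815 = 32.91 kN.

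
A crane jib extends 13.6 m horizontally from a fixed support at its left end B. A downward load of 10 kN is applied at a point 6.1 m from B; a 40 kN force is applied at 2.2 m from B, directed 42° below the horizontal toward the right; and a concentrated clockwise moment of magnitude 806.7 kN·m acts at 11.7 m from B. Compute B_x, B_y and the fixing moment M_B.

B_x = -29.73 kN, B_y = 36.77 kN, M_B = 926.6 kN·m

ΣF_x = 0: B_x + 40·cos42° = 0 → B_x = -29.73 kN.
ΣF_y = 0: B_y − 10 − 40·sin42° = 0 → B_y = 36.77 kN.
ΣM about B: M_B − 10·6.1 − 40·sin42°·2.2 − 806.7 = 0 → M_B = 926.6 kN·m.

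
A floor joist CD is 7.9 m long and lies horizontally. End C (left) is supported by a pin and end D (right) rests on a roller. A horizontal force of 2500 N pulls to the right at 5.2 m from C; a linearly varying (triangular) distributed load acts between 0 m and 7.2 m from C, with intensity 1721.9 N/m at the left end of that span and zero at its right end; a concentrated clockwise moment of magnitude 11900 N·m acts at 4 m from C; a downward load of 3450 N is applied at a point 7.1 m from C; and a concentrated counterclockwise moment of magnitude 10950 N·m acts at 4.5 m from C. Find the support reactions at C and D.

C_x = -2500 N, C_y = 4545 N, D_y = 5104 N

Resultant of the triangular load: ½ × 1721.9 × 7.2 = 6198.84 N, acting at 2.4 m from C (one-third of the span from the peak).
Taking moments about C: D_y·7.9 − (½·1721.9·7.2)·2.4 − 11900 − 3450·7.1 + 10950 = 0 → D_y = 40322.216/7.9 = 5104.08 ≈ 5104 N.
ΣF_y = 0: C_y + 5104.08 − ½·1721.9·7.2 − 3450 = 0 → C_y = 4545 N.
ΣF_x = 0: C_x + 2500 = 0 → C_x = -2500 N.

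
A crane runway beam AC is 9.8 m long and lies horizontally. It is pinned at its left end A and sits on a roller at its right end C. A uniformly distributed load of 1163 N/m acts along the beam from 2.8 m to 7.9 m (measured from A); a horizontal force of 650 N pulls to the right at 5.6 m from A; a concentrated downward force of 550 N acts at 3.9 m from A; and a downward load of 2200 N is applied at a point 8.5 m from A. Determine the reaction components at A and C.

A_x = -650.0 N, A_y = 3316 N, C_y = 5365 N

Resultant of the distributed load: 1163 × 5.1 = 5931.3 N at 5.35 m from A.
ΣM about A: C_y·9.8 − (1163·5.1)·5.35 − 550·3.9 − 2200·8.5 = 0 → C_y = 52577.455/9.8 = 5365.05 ≈ 5365 N.
ΣF_y = 0: A_y + 5365.05 − 1163·5.1 − 550 − 2200 = 0 → A_y = 3316 N.
ΣF_x = 0: A_x + 650 = 0 → A_x = -650.0 N.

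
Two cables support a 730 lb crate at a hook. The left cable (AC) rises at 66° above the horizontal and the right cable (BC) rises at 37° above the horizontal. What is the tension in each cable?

T_AC = 598.3 lb, T_BC = 304.7 lb

ΣF_x = 0: −T_AC·cos66° + T_BC·cos37° = 0 → T_BC = 0.509289·T_AC.
ΣF_y = 0: T_AC·sin66° + T_BC·sin37° = 730.
Substitute: T_AC·(0.913545 + 0.509289·0.601815) = 730 → T_AC = 598.34 ≈ 598.3 lb.
Then T_BC = 0.509289 × 598.34 = 304.7 lb.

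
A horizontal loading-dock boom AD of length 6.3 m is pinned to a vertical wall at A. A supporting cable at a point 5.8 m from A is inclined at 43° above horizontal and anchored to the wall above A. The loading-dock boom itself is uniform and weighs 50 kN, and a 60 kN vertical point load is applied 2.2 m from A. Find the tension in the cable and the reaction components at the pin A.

ΣM about A: T·sin43°·5.8 − 50·3.15 − 60·2.2 = 0 → T = 289.5/(5.8·0.681998) = 73.1876 ≈ 73.19 kN.
ΣF_x = 0: A_x − T·cos43° = 0 → A_x = 73.1876 × 0.731354 = 53.53 kN.
ΣF_y = 0: A_y + T·sin43° − 50 − 60 = 0 → A_y = 110 − 73.1876 × 0.681998 = 60.09 kN.

T = 73.19 kN, A_x = 53.53 kN, A_y = 60.09 kN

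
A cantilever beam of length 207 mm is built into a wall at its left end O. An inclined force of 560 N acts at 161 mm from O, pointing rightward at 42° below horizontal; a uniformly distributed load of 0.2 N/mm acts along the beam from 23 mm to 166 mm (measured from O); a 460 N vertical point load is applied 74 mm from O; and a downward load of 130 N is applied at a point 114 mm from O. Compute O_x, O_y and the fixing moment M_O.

O_x = -416.2 N, O_y = 993.3 N, M_O = 111900 N·mm

Resultant of the distributed load: 0.2 × 143 = 28.6 N at 94.5 mm from O.
ΣF_x = 0: O_x + 560·cos42° = 0 → O_x = -416.2 N.
ΣF_y = 0: O_y − 560·sin42° − 0.2·143 − 460 − 130 = 0 → O_y = 993.3 N.
ΣM about O: M_O − 560·sin42°·161 − (0.2·143)·94.5 − 460·74 − 130·114 = 0 → M_O = 111900 N·mm.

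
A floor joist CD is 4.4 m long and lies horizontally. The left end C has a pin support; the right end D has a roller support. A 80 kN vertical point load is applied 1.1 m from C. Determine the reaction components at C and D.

ΣM about C: D_y·4.4 − 80·1.1 = 0 → D_y = 88/4.4 = 20.00 kN.
ΣF_y = 0: C_y + 20 − 80 = 0 → C_y = 60.00 kN.
ΣF_x = 0: no horizontal applied forces, so C_x = 0.

C_x = 0, C_y = 60.00 kN, D_y = 20.00 kN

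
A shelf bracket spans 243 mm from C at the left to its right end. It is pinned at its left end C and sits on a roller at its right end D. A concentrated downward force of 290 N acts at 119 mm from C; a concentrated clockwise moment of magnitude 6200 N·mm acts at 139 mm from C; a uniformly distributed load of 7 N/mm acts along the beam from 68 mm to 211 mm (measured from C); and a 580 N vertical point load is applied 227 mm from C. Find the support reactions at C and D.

Resultant of the distributed load: 7 × 143 = 1001 N at 139.5 mm from C.
Moments about C: D_y·243 − 290·119 − 6200 − (7·143)·139.5 − 580·227 = 0 → D_y = 312009.5/243 = 1283.99 ≈ 1284 N.
ΣF_y = 0: C_y + 1283.99 − 290 − 7·143 − 580 = 0 → C_y = 587.0 N.
ΣF_x = 0: no horizontal applied forces, so C_x = 0.

C_x = 0, C_y = 587.0 N, D_y = 1284 N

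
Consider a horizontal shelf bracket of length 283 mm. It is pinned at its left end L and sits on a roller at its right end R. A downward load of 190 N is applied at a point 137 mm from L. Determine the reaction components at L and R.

ΣM about L: R_y·283 − 190·137 = 0 → R_y = 26030/283 = 91.9788 ≈ 91.98 N.
ΣF_y = 0: L_y + 91.9788 − 190 = 0 → L_y = 98.02 N.
ΣF_x = 0: no horizontal applied forces, so L_x = 0.

L_x = 0, L_y = 98.02 N, R_y = 91.98 N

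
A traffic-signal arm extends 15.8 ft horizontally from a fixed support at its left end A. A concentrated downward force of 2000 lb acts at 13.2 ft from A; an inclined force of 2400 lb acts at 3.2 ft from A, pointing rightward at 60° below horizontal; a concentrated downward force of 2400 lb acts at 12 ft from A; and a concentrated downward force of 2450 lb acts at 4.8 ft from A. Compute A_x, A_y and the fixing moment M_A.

ΣF_x = 0: A_x + 2400·cos60° = 0 → A_x = -1200 lb.
ΣF_y = 0: A_y − 2000 − 2400·sin60° − 2400 − 2450 = 0 → A_y = 8928 lb.
ΣM about A: M_A − 2000·13.2 − 2400·sin60°·3.2 − 2400·12 − 2450·4.8 = 0 → M_A = 73610 lb·ft.

A_x = -1200 lb, A_y = 8928 lb, M_A = 73610 lb·ft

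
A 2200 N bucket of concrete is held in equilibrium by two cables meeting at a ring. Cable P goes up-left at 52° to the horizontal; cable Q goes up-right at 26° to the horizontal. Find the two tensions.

ΣF_x = 0: −T_P·cos52° + T_Q·cos26° = 0 → T_Q = 0.684986·T_P.
ΣF_y = 0: T_P·sin52° + T_Q·sin26° = 2200.
Substitute: T_P·(0.788011 + 0.684986·0.438371) = 2200 → T_P = 2021.52 ≈ 2022 N.
Then T_Q = 0.684986 × 2021.52 = 1385 N.

T_P = 2022 N, T_Q = 1385 N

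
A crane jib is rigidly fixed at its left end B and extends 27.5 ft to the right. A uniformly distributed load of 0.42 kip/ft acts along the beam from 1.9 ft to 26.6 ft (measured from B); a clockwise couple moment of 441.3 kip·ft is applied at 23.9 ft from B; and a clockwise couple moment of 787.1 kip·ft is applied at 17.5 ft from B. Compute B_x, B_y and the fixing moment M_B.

Resultant of the distributed load: 0.42 × 24.7 = 10.374 kip at 14.25 ft from B.
ΣF_x = 0: B_x = 0.
ΣF_y = 0: B_y − 0.42·24.7 = 0 → B_y = 10.37 kip.
ΣM about B: M_B − (0.42·24.7)·14.25 − 441.3 − 787.1 = 0 → M_B = 1376 kip·ft.

B_x = 0, B_y = 10.37 kip, M_B = 1376 kip·ft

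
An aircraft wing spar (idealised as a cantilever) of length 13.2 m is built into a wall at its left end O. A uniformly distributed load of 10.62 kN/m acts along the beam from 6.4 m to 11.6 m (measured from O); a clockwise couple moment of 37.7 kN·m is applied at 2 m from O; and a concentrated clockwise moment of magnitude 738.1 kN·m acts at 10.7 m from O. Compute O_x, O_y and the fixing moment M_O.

Resultant of the distributed load: 10.62 × 5.2 = 55.224 kN at 9 m from O.
ΣF_x = 0: O_x = 0.
ΣF_y = 0: O_y − 10.62·5.2 = 0 → O_y = 55.22 kN.
ΣM about O: M_O − (10.62·5.2)·9 − 37.7 − 738.1 = 0 → M_O = 1273 kN·m.

O_x = 0, O_y = 55.22 kN, M_O = 1273 kN·m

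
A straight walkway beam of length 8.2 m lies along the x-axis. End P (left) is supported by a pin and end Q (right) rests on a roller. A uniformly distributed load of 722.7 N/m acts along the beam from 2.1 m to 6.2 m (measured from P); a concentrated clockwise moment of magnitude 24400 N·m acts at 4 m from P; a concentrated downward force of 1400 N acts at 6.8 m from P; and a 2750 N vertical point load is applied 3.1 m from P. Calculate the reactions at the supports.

Resultant of the distributed load: 722.7 × 4.1 = 2963.07 N at 4.15 m from P.
Moments about P: Q_y·8.2 − (722.7·4.1)·4.15 − 24400 − 1400·6.8 − 2750·3.1 = 0 → Q_y = 54741.7405/8.2 = 6675.82 ≈ 6676 N.
ΣF_y = 0: P_y + 6675.82 − 722.7·4.1 − 1400 − 2750 = 0 → P_y = 437.2 N.
ΣF_x = 0: no horizontal applied forces, so P_x = 0.

P_x = 0, P_y = 437.2 N, Q_y = 6676 N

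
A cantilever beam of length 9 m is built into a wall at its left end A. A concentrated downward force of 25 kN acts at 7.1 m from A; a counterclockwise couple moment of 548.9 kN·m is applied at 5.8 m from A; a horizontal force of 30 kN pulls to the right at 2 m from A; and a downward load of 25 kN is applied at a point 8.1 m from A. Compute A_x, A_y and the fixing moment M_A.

A_x = -30.00 kN, A_y = 50.00 kN, M_A = -168.9 kN·m

ΣF_x = 0: A_x + 30 = 0 → A_x = -30.00 kN.
ΣF_y = 0: A_y − 25 − 25 = 0 → A_y = 50.00 kN.
ΣM about A: M_A − 25·7.1 + 548.9 − 25·8.1 = 0 → M_A = -168.9 kN·m.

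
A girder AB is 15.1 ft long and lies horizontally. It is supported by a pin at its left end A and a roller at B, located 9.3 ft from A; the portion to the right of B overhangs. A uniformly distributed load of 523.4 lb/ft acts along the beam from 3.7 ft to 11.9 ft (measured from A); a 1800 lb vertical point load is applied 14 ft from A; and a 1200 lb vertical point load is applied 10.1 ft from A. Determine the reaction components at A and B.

A_x = 0, A_y = -320.7 lb, B_y = 7613 lb

Resultant of the distributed load: 523.4 × 8.2 = 4291.88 lb at 7.8 ft from A.
ΣM about A: B_y·9.3 − (523.4·8.2)·7.8 − 1800·14 − 1200·10.1 = 0 → B_y = 70796.664/9.3 = 7612.54 ≈ 7613 lb.
ΣF_y = 0: A_y + 7612.54 − 523.4·8.2 − 1800 − 1200 = 0 → A_y = -320.7 lb.
ΣF_x = 0: no horizontal applied forces, so A_x = 0.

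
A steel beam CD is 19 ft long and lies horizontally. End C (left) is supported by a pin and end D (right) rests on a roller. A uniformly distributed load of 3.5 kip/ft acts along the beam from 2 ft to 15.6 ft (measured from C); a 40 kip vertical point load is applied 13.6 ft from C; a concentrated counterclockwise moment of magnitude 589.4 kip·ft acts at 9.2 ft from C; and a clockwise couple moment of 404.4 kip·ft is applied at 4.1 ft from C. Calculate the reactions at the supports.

Resultant of the distributed load: 3.5 × 13.6 = 47.6 kip at 8.8 ft from C.
Moments about C: D_y·19 − (3.5·13.6)·8.8 − 40·13.6 + 589.4 − 404.4 = 0 → D_y = 777.88/19 = 40.9411 ≈ 40.94 kip.
ΣF_y = 0: C_y + 40.9411 − 3.5·13.6 − 40 = 0 → C_y = 46.66 kip.
ΣF_x = 0: no horizontal applied forces, so C_x = 0.

C_x = 0, C_y = 46.66 kip, D_y = 40.94 kip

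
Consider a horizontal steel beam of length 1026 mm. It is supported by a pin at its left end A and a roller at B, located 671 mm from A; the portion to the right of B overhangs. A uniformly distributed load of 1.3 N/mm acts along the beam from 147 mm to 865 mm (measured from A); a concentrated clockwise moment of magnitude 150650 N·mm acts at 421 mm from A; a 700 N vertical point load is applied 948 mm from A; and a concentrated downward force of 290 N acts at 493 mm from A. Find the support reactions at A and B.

Resultant of the distributed load: 1.3 × 718 = 933.4 N at 506 mm from A.
Moments about A: B_y·671 − (1.3·718)·506 − 150650 − 700·948 − 290·493 = 0 → B_y = 1429520.4/671 = 2130.43 ≈ 2130 N.
ΣF_y = 0: A_y + 2130.43 − 1.3·718 − 700 − 290 = 0 → A_y = -207.0 N.
ΣF_x = 0: no horizontal applied forces, so A_x = 0.

A_x = 0, A_y = -207.0 N, B_y = 2130 N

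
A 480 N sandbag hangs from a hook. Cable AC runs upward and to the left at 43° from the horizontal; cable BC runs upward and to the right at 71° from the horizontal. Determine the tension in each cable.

ΣF_x = 0: −T_AC·cos43° + T_BC·cos71° = 0 → T_BC = 2.24639·T_AC.
ΣF_y = 0: T_AC·sin43° + T_BC·sin71° = 480.
Substitute: T_AC·(0.681998 + 2.24639·0.945519) = 480 → T_AC = 171.062 ≈ 171.1 N.
Then T_BC = 2.24639 × 171.062 = 384.3 N.

T_AC = 171.1 N, T_BC = 384.3 N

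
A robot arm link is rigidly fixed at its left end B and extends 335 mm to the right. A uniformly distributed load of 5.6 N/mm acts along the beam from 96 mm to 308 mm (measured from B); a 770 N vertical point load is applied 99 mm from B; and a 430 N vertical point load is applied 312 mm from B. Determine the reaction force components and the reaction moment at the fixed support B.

Resultant of the distributed load: 5.6 × 212 = 1187.2 N at 202 mm from B.
ΣF_x = 0: B_x = 0.
ΣF_y = 0: B_y − 5.6·212 − 770 − 430 = 0 → B_y = 2387 N.
ΣM about B: M_B − (5.6·212)·202 − 770·99 − 430·312 = 0 → M_B = 450200 N·mm.

B_x = 0, B_y = 2387 N, M_B = 450200 N·mm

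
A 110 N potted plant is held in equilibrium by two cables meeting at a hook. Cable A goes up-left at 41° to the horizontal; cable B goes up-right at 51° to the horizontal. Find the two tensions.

T_A = 69.27 N, T_B = 83.07 N

ΣF_x = 0: −T_A·cos41° + T_B·cos51° = 0 → T_B = 1.19925·T_A.
ΣF_y = 0: T_A·sin41° + T_B·sin51° = 110.
Substitute: T_A·(0.656059 + 1.19925·0.777146) = 110 → T_A = 69.2673 ≈ 69.27 N.
Then T_B = 1.19925 × 69.2673 = 83.07 N.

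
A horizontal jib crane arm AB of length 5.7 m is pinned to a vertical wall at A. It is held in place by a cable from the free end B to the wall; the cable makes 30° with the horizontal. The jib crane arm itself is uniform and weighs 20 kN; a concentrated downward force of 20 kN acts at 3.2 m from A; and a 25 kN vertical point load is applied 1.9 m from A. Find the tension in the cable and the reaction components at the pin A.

ΣM about A: T·sin30°·5.7 − 20·2.85 − 20·3.2 − 25·1.9 = 0 → T = 168.5/(5.7·0.5) = 59.1228 ≈ 59.12 kN.
ΣF_x = 0: A_x − T·cos30° = 0 → A_x = 59.1228 × 0.866025 = 51.20 kN.
ΣF_y = 0: A_y + T·sin30° − 20 − 20 − 25 = 0 → A_y = 65 − 59.1228 × 0.5 = 35.44 kN.

T = 59.12 kN, A_x = 51.20 kN, A_y = 35.44 kN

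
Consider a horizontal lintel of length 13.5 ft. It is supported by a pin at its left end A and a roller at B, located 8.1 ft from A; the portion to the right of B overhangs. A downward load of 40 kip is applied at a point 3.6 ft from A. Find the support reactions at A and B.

ΣM about A: B_y·8.1 − 40·3.6 = 0 → B_y = 144/8.1 = 17.7778 ≈ 17.78 kip.
ΣF_y = 0: A_y + 17.7778 − 40 = 0 → A_y = 22.22 kip.
ΣF_x = 0: no horizontal applied forces, so A_x = 0.

A_x = 0, A_y = 22.22 kip, B_y = 17.78 kip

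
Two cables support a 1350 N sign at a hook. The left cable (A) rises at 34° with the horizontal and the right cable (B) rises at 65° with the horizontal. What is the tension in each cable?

T_A = 577.6 N, T_B = 1133 N

ΣF_x = 0: −T_A·cos34° + T_B·cos65° = 0 → T_B = 1.96167·T_A.
ΣF_y = 0: T_A·sin34° + T_B·sin65° = 1350.
Substitute: T_A·(0.559193 + 1.96167·0.906308) = 1350 → T_A = 577.646 ≈ 577.6 N.
Then T_B = 1.96167 × 577.646 = 1133 N.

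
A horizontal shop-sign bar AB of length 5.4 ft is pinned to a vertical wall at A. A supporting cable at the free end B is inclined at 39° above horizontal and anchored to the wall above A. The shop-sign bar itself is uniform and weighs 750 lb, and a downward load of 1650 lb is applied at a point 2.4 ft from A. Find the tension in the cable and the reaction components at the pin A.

T = 1761 lb, A_x = 1369 lb, A_y = 1292 lb

ΣM about A: T·sin39°·5.4 − 750·2.7 − 1650·2.4 = 0 → T = 5985/(5.4·0.62932) = 1761.16 ≈ 1761 lb.
ΣF_x = 0: A_x − T·cos39° = 0 → A_x = 1761.16 × 0.777146 = 1369 lb.
ΣF_y = 0: A_y + T·sin39° − 750 − 1650 = 0 → A_y = 2400 − 1761.16 × 0.62932 = 1292 lb.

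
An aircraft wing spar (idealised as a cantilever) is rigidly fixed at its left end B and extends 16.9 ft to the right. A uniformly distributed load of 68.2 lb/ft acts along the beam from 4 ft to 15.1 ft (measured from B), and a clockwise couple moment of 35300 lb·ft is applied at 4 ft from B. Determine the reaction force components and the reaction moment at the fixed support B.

B_x = 0, B_y = 757.0 lb, M_B = 42530 lb·ft

Resultant of the distributed load: 68.2 × 11.1 = 757.02 lb at 9.55 ft from B.
ΣF_x = 0: B_x = 0.
ΣF_y = 0: B_y − 68.2·11.1 = 0 → B_y = 757.0 lb.
ΣM about B: M_B − (68.2·11.1)·9.55 − 35300 = 0 → M_B = 42530 lb·ft.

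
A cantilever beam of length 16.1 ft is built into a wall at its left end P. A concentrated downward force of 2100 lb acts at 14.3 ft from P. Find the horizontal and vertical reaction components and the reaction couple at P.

P_x = 0, P_y = 2100 lb, M_P = 30030 lb·ft

ΣF_x = 0: P_x = 0.
ΣF_y = 0: P_y − 2100 = 0 → P_y = 2100 lb.
ΣM about P: M_P − 2100·14.3 = 0 → M_P = 30030 lb·ft.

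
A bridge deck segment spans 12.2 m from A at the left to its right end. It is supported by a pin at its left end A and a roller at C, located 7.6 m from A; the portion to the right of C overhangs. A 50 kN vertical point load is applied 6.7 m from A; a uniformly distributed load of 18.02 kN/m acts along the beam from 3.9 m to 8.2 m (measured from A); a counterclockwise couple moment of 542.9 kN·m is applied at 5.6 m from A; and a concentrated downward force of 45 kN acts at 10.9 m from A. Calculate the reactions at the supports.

Resultant of the distributed load: 18.02 × 4.3 = 77.486 kN at 6.05 m from A.
ΣM about A: C_y·7.6 − 50·6.7 − (18.02·4.3)·6.05 + 542.9 − 45·10.9 = 0 → C_y = 751.3903/7.6 = 98.8671 ≈ 98.87 kN.
ΣF_y = 0: A_y + 98.8671 − 50 − 18.02·4.3 − 45 = 0 → A_y = 73.62 kN.
ΣF_x = 0: no horizontal applied forces, so A_x = 0.

A_x = 0, A_y = 73.62 kN, C_y = 98.87 kN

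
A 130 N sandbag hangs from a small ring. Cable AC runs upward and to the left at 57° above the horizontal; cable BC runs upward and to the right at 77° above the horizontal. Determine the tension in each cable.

T_AC = 40.65 N, T_BC = 98.43 N

ΣF_x = 0: −T_AC·cos57° + T_BC·cos77° = 0 → T_BC = 2.42114·T_AC.
ΣF_y = 0: T_AC·sin57° + T_BC·sin77° = 130.
Substitute: T_AC·(0.838671 + 2.42114·0.97437) = 130 → T_AC = 40.6535 ≈ 40.65 N.
Then T_BC = 2.42114 × 40.6535 = 98.43 N.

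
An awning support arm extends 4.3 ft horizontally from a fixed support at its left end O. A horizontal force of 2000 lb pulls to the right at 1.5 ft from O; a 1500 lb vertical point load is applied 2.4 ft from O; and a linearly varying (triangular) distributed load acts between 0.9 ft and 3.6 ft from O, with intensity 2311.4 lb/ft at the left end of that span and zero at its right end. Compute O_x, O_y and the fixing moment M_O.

Resultant of the triangular load: ½ × 2311.4 × 2.7 = 3120.39 lb, acting at 1.8 ft from O (one-third of the span from the peak).
ΣF_x = 0: O_x + 2000 = 0 → O_x = -2000 lb.
ΣF_y = 0: O_y − 1500 − ½·2311.4·2.7 = 0 → O_y = 4620 lb.
ΣM about O: M_O − 1500·2.4 − (½·2311.4·2.7)·1.8 = 0 → M_O = 9217 lb·ft.

O_x = -2000 lb, O_y = 4620 lb, M_O = 9217 lb·ft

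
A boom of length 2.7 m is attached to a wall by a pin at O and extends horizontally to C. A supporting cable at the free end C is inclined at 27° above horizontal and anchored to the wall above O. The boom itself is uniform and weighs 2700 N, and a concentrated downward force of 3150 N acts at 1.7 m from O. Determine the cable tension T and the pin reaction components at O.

ΣM about O: T·sin27°·2.7 − 2700·1.35 − 3150·1.7 = 0 → T = 9000/(2.7·0.45399) = 7342.31 ≈ 7342 N.
ΣF_x = 0: O_x − T·cos27° = 0 → O_x = 7342.31 × 0.891007 = 6542 N.
ΣF_y = 0: O_y + T·sin27° − 2700 − 3150 = 0 → O_y = 5850 − 7342.31 × 0.45399 = 2517 N.

T = 7342 N, O_x = 6542 N, O_y = 2517 N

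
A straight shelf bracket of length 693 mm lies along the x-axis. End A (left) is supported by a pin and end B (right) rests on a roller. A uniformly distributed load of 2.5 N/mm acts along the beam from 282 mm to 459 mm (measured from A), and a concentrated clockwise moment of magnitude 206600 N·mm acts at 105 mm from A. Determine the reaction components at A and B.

A_x = 0, A_y = -92.20 N, B_y = 534.7 N

Resultant of the distributed load: 2.5 × 177 = 442.5 N at 370.5 mm from A.
Taking moments about A: B_y·693 − (2.5·177)·370.5 − 206600 = 0 → B_y = 370546.25/693 = 534.699 ≈ 534.7 N.
ΣF_y = 0: A_y + 534.699 − 2.5·177 = 0 → A_y = -92.20 N.
ΣF_x = 0: no horizontal applied forces, so A_x = 0.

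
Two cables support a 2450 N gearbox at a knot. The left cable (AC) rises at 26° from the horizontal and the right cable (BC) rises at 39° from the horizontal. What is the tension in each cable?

T_AC = 2101 N, T_BC = 2430 N

ΣF_x = 0: −T_AC·cos26° + T_BC·cos39° = 0 → T_BC = 1.15653·T_AC.
ΣF_y = 0: T_AC·sin26° + T_BC·sin39° = 2450.
Substitute: T_AC·(0.438371 + 1.15653·0.62932) = 2450 → T_AC = 2100.84 ≈ 2101 N.
Then T_BC = 1.15653 × 2100.84 = 2430 N.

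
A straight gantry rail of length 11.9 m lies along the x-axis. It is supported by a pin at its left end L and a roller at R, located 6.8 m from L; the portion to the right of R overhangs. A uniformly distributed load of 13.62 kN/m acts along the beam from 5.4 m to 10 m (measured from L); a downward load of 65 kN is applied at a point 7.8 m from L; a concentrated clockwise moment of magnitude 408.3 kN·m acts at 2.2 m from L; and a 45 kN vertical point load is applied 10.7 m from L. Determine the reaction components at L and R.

Resultant of the distributed load: 13.62 × 4.6 = 62.652 kN at 7.7 m from L.
ΣM about L: R_y·6.8 − (13.62·4.6)·7.7 − 65·7.8 − 408.3 − 45·10.7 = 0 → R_y = 1879.2204/6.8 = 276.356 ≈ 276.4 kN.
ΣF_y = 0: L_y + 276.356 − 13.62·4.6 − 65 − 45 = 0 → L_y = -103.7 kN.
ΣF_x = 0: no horizontal applied forces, so L_x = 0.

L_x = 0, L_y = -103.7 kN, R_y = 276.4 kN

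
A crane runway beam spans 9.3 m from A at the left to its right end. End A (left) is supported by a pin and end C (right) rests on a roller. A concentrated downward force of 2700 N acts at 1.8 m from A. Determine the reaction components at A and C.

A_x = 0, A_y = 2177 N, C_y = 522.6 N

Moments about A: C_y·9.3 − 2700·1.8 = 0 → C_y = 4860/9.3 = 522.581 ≈ 522.6 N.
ΣF_y = 0: A_y + 522.581 − 2700 = 0 → A_y = 2177 N.
ΣF_x = 0: no horizontal applied forces, so A_x = 0.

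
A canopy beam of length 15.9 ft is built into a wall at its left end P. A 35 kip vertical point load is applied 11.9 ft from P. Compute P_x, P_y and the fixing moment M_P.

P_x = 0, P_y = 35.00 kip, M_P = 416.5 kip·ft

ΣF_x = 0: P_x = 0.
ΣF_y = 0: P_y − 35 = 0 → P_y = 35.00 kip.
ΣM about P: M_P − 35·11.9 = 0 → M_P = 416.5 kip·ft.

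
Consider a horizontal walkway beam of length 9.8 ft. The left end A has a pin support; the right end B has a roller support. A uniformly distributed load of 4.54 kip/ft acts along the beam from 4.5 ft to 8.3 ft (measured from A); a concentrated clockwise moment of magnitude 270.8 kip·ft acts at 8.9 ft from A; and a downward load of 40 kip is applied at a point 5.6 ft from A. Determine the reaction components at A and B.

A_x = 0, A_y = -4.504 kip, B_y = 61.76 kip

Resultant of the distributed load: 4.54 × 3.8 = 17.252 kip at 6.4 ft from A.
Moments about A: B_y·9.8 − (4.54·3.8)·6.4 − 270.8 − 40·5.6 = 0 → B_y = 605.2128/9.8 = 61.7564 ≈ 61.76 kip.
ΣF_y = 0: A_y + 61.7564 − 4.54·3.8 − 40 = 0 → A_y = -4.504 kip.
ΣF_x = 0: no horizontal applied forces, so A_x = 0.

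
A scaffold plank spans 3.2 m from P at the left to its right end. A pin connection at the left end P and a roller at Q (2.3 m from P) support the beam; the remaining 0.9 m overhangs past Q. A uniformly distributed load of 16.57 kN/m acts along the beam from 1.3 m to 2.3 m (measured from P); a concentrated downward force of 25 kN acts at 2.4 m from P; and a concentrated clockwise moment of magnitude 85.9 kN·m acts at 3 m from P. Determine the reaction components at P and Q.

P_x = 0, P_y = -34.83 kN, Q_y = 76.40 kN

Resultant of the distributed load: 16.57 × 1 = 16.57 kN at 1.8 m from P.
ΣM about P: Q_y·2.3 − (16.57·1)·1.8 − 25·2.4 − 85.9 = 0 → Q_y = 175.726/2.3 = 76.4026 ≈ 76.40 kN.
ΣF_y = 0: P_y + 76.4026 − 16.57·1 − 25 = 0 → P_y = -34.83 kN.
ΣF_x = 0: no horizontal applied forces, so P_x = 0.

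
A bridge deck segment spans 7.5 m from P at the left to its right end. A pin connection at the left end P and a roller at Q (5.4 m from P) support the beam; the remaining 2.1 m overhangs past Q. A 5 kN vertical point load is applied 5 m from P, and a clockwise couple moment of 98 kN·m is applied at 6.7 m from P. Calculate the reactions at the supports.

P_x = 0, P_y = -17.78 kN, Q_y = 22.78 kN

Taking moments about P: Q_y·5.4 − 5·5 − 98 = 0 → Q_y = 123/5.4 = 22.7778 ≈ 22.78 kN.
ΣF_y = 0: P_y + 22.7778 − 5 = 0 → P_y = -17.78 kN.
ΣF_x = 0: no horizontal applied forces, so P_x = 0.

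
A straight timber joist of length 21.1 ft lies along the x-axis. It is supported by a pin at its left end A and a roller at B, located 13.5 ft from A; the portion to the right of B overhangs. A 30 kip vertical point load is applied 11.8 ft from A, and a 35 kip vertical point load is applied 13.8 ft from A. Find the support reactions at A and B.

Taking moments about A: B_y·13.5 − 30·11.8 − 35·13.8 = 0 → B_y = 837/13.5 = 62.00 kip.
ΣF_y = 0: A_y + 62 − 30 − 35 = 0 → A_y = 3.000 kip.
ΣF_x = 0: no horizontal applied forces, so A_x = 0.

A_x = 0, A_y = 3.000 kip, B_y = 62.00 kip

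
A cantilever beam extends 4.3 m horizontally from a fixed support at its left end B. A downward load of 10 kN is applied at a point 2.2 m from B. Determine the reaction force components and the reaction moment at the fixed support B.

ΣF_x = 0: B_x = 0.
ΣF_y = 0: B_y − 10 = 0 → B_y = 10.00 kN.
ΣM about B: M_B − 10·2.2 = 0 → M_B = 22.00 kN·m.

B_x = 0, B_y = 10.00 kN, M_B = 22.00 kN·m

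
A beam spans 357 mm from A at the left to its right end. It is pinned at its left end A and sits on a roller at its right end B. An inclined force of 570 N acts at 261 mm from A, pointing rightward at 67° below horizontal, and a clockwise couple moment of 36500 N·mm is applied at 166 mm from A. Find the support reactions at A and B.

A_x = -222.7 N, A_y = 38.85 N, B_y = 485.8 N

ΣM about A: B_y·357 − 570·sin67°·261 − 36500 = 0 → B_y = 173444/357 = 485.838 ≈ 485.8 N.
ΣF_y = 0: A_y + 485.838 − 570·sin67° = 0 → A_y = 38.85 N.
ΣF_x = 0: A_x + 570·cos67° = 0 → A_x = -222.7 N.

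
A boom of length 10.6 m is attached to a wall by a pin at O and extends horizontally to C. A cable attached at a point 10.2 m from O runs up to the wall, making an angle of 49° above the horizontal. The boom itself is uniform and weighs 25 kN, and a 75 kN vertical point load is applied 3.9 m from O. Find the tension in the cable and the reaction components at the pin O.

ΣM about O: T·sin49°·10.2 − 25·5.3 − 75·3.9 = 0 → T = 425/(10.2·0.75471) = 55.2088 ≈ 55.21 kN.
ΣF_x = 0: O_x − T·cos49° = 0 → O_x = 55.2088 × 0.656059 = 36.22 kN.
ΣF_y = 0: O_y + T·sin49° − 25 − 75 = 0 → O_y = 100 − 55.2088 × 0.75471 = 58.33 kN.

T = 55.21 kN, O_x = 36.22 kN, O_y = 58.33 kN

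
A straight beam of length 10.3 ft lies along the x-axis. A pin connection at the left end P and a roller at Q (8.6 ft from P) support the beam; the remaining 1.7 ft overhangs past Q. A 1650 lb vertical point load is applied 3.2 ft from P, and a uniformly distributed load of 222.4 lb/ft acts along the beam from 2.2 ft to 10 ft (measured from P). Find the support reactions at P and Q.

Resultant of the distributed load: 222.4 × 7.8 = 1734.72 lb at 6.1 ft from P.
ΣM about P: Q_y·8.6 − 1650·3.2 − (222.4·7.8)·6.1 = 0 → Q_y = 15861.792/8.6 = 1844.39 ≈ 1844 lb.
ΣF_y = 0: P_y + 1844.39 − 1650 − 222.4·7.8 = 0 → P_y = 1540 lb.
ΣF_x = 0: no horizontal applied forces, so P_x = 0.

P_x = 0, P_y = 1540 lb, Q_y = 1844 lb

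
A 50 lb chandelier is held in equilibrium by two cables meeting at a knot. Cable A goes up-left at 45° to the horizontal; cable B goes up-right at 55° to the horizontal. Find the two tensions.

ΣF_x = 0: −T_A·cos45° + T_B·cos55° = 0 → T_B = 1.2328·T_A.
ΣF_y = 0: T_A·sin45° + T_B·sin55° = 50.
Substitute: T_A·(0.707107 + 1.2328·0.819152) = 50 → T_A = 29.1213 ≈ 29.12 lb.
Then T_B = 1.2328 × 29.1213 = 35.90 lb.

T_A = 29.12 lb, T_B = 35.90 lb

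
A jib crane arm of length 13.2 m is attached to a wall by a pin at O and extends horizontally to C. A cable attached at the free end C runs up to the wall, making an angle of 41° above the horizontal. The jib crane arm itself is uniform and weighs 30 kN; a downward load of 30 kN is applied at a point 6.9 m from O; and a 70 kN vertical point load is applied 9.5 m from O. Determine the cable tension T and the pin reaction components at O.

ΣM about O: T·sin41°·13.2 − 30·6.6 − 30·6.9 − 70·9.5 = 0 → T = 1070/(13.2·0.656059) = 123.557 ≈ 123.6 kN.
ΣF_x = 0: O_x − T·cos41° = 0 → O_x = 123.557 × 0.75471 = 93.25 kN.
ΣF_y = 0: O_y + T·sin41° − 30 − 30 − 70 = 0 → O_y = 130 − 123.557 × 0.656059 = 48.94 kN.

T = 123.6 kN, O_x = 93.25 kN, O_y = 48.94 kN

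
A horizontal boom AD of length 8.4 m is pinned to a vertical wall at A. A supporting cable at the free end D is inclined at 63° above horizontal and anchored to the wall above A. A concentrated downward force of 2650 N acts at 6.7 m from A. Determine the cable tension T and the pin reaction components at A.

ΣM about A: T·sin63°·8.4 − 2650·6.7 = 0 → T = 17755/(8.4·0.891007) = 2372.25 ≈ 2372 N.
ΣF_x = 0: A_x − T·cos63° = 0 → A_x = 2372.25 × 0.45399 = 1077 N.
ΣF_y = 0: A_y + T·sin63° − 2650 = 0 → A_y = 2650 − 2372.25 × 0.891007 = 536.3 N.

T = 2372 N, A_x = 1077 N, A_y = 536.3 N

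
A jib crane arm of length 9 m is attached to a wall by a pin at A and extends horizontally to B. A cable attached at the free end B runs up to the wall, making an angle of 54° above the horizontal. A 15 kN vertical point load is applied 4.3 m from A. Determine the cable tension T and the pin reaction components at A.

ΣM about A: T·sin54°·9 − 15·4.3 = 0 → T = 64.5/(9·0.809017) = 8.85849 ≈ 8.858 kN.
ΣF_x = 0: A_x − T·cos54° = 0 → A_x = 8.85849 × 0.587785 = 5.207 kN.
ΣF_y = 0: A_y + T·sin54° − 15 = 0 → A_y = 15 − 8.85849 × 0.809017 = 7.833 kN.

T = 8.858 kN, A_x = 5.207 kN, A_y = 7.833 kN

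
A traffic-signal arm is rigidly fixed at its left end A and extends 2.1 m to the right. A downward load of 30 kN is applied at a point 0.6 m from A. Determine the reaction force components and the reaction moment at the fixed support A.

A_x = 0, A_y = 30.00 kN, M_A = 18.00 kN·m

ΣF_x = 0: A_x = 0.
ΣF_y = 0: A_y − 30 = 0 → A_y = 30.00 kN.
ΣM about A: M_A − 30·0.6 = 0 → M_A = 18.00 kN·m.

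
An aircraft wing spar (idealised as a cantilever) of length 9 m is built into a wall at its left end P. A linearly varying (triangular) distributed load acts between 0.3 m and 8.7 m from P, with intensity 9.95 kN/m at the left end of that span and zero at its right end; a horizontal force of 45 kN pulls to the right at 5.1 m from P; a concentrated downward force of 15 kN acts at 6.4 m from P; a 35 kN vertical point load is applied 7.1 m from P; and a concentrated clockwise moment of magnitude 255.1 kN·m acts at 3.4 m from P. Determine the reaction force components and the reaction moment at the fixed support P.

P_x = -45.00 kN, P_y = 91.79 kN, M_P = 729.1 kN·m

Resultant of the triangular load: ½ × 9.95 × 8.4 = 41.79 kN, acting at 3.1 m from P (one-third of the span from the peak).
ΣF_x = 0: P_x + 45 = 0 → P_x = -45.00 kN.
ΣF_y = 0: P_y − ½·9.95·8.4 − 15 − 35 = 0 → P_y = 91.79 kN.
ΣM about P: M_P − (½·9.95·8.4)·3.1 − 15·6.4 − 35·7.1 − 255.1 = 0 → M_P = 729.1 kN·m.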